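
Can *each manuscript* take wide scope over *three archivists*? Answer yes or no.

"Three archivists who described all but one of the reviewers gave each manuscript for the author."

Yes

*each manuscript* sits in the matrix clause, not in the relative clause on *three archivists*.
No island intervenes, so both surface and inverse scope are derivable.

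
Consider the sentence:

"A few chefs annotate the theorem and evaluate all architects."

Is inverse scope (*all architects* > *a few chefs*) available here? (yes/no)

No

Structurally, *all architects* is inside one conjunct of the coordinate structure (*evaluate all architects*).
A quantifier cannot raise out of one conjunct of a coordination across the whole coordinate structure — the CSC applies to QR.
So *all architects* cannot raise to a position above *a few chefs*.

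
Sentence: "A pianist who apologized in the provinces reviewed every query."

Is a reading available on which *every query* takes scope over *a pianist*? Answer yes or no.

The RC *who apologized in the provinces* is an island, but *every query* is not inside it — it is the matrix object, a clausemate of *a pianist*.
Ordinary QR to a clause-peripheral position gives the wide-scope LF for the lower DP.
The sentence is scopally ambiguous between *a pianist* > *every query* and *every query* > *a pianist*.

Yes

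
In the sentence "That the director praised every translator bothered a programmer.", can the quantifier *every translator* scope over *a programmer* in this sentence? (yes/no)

The DP *every translator* is contained in the sentential subject *that the director praised every translator*.
Sentential subjects are islands: a quantifier inside the subject clause cannot raise over the matrix predicate.
So the wide-scope reading for *every translator* is blocked.

No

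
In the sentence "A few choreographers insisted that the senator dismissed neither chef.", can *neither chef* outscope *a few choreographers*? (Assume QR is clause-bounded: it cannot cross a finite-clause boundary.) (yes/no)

The DP *neither chef* is contained in the finite complement clause *that the senator dismissed neither chef*.
Under clause-bounded QR, a quantifier in an embedded finite clause cannot raise into the matrix clause.
There is no licit LF on which *neither chef* c-commands *a few choreographers*.

No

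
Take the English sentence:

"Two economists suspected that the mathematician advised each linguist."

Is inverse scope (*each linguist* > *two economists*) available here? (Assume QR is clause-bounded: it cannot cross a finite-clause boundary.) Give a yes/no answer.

*each linguist* sits inside the finite complement clause *that the mathematician advised each linguist*.
Finite CP is the ceiling for QR here, by assumption.
*each linguist* > *two economists* would require crossing that boundary, which is illicit.

No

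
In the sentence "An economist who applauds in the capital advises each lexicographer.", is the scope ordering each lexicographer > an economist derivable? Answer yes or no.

*each lexicographer* is a matrix argument; only *an economist* is modified by the relative clause *who applauds in the capital*, so the RC island is irrelevant to the target quantifier.
Since no island is crossed, the inverse ordering is licensed alongside surface scope.

Yes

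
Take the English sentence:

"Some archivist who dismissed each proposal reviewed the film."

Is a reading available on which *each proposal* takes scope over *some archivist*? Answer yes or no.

The DP *each proposal* is contained in the relative clause *who dismissed each proposal*.
The relative clause forms an island for QR, so the quantifier is confined to the head noun's restrictor.
So *each proposal* cannot raise to a position above *some archivist*.

No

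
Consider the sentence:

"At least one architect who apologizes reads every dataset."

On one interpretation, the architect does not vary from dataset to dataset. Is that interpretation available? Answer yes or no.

Yes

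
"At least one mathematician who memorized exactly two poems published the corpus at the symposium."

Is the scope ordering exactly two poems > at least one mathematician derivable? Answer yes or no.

No

*exactly two poems* sits inside the relative clause *who memorized exactly two poems*.
The relative clause forms an island for QR, so the quantifier is confined to the head noun's restrictor.
So *exactly two poems* cannot raise high enough to outscope *at least one mathematician*; only the surface ordering *at least one mathematician* > *exactly two poems* is available.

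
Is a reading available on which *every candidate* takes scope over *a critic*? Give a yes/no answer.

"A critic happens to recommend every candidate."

Raising constructions are monoclausal for scope purposes; *every candidate* is not separated from *a critic* by any island.
Nothing blocks QR of the lower DP to a position above the higher one, so inverse scope is available.

Yes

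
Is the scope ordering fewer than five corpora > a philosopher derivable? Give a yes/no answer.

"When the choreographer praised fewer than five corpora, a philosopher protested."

*fewer than five corpora* occurs within the adjunct clause *when the choreographer praised fewer than five corpora*.
Adjunct clauses are scope islands: a quantifier inside an adjunct cannot raise into the matrix clause.
*fewer than five corpora* > *a philosopher* would require crossing that boundary, which is illicit.

No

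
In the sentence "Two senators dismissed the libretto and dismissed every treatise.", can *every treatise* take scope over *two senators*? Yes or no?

No

The target quantifier *every treatise* is part of one conjunct of the coordinate structure (*dismissed every treatise*).
A quantifier cannot raise out of one conjunct of a coordination across the whole coordinate structure — the CSC applies to QR.
*every treatise* is confined to the island and cannot take scope over *two senators*.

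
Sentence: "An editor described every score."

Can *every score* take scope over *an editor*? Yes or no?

Yes

*an editor* and *every score* are co-arguments of the matrix verb, with nothing but a clause-internal boundary between them.
With no island boundary between them, the object can take inverse scope over the subject via ordinary QR within the clause.
Both orderings are possible: *an editor* > *every score* and *every score* > *an editor*.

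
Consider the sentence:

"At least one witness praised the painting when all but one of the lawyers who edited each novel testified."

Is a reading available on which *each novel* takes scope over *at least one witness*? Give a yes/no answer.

Structurally, *each novel* is inside the relative clause *who edited each novel*, which is itself inside the adjunct *when all but one of the lawyers who edited each novel testified*.
The quantifier would have to escape first the RC and then the adjunct — two independent island violations.
So *each novel* cannot raise high enough to outscope *at least one witness*; only the surface ordering *at least one witness* > *each novel* is available.

No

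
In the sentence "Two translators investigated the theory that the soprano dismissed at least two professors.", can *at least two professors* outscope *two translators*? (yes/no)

The DP *at least two professors* is contained in the complex NP *the theory that the soprano dismissed at least two professors*.
A that-clause complement to a noun is an island; QR cannot cross the NP boundary.
So the wide-scope reading for *at least two professors* is blocked.

No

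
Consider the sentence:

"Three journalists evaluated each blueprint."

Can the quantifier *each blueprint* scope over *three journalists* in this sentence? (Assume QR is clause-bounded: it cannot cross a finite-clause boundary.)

Yes

*each blueprint* is the matrix object and *three journalists* the matrix subject; the two are clausemates.
No island intervenes, so both surface and inverse scope are derivable.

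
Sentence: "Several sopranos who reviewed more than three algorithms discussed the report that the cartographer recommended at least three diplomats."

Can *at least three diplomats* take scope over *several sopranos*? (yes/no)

The DP *at least three diplomats* is contained in the complex NP *the report that the cartographer recommended at least three diplomats*.
The Complex NP Constraint bars QR out of the complement clause of a noun.
*at least three diplomats* is confined to the island and cannot take scope over *several sopranos*.

No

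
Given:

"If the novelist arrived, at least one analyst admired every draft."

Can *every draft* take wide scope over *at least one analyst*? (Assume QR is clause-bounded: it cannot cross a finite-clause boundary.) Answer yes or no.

Yes

The adjunct clause does not contain *every draft*, which is the matrix object.
Nothing blocks QR of the lower DP to a position above the higher one, so inverse scope is available.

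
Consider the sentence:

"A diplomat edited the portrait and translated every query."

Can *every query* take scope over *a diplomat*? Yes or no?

No

*every query* is embedded in one conjunct of the coordinate structure (*translated every query*).
The Coordinate Structure Constraint blocks movement (including QR) out of a single conjunct.
So the wide-scope reading for *every query* is blocked.
(Only the surface reading survives: one fixed diplomat with respect to all the relevant queries.)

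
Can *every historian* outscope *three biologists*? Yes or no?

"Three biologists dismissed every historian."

*three biologists* and *every historian* are co-arguments of the matrix verb, with nothing but a clause-internal boundary between them.
Clause-internal QR can adjoin the lower DP above the subject, yielding the inverse reading.

Yes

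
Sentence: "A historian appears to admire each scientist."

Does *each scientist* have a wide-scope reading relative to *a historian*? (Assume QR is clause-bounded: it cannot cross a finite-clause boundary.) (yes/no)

Infinitival complements of raising predicates do not block QR; *each scientist* and *a historian* are effectively clausemates.
QR within a single clause is free, so the lower quantifier may take scope over the higher one.
The sentence is scopally ambiguous between *a historian* > *each scientist* and *each scientist* > *a historian*.

Yes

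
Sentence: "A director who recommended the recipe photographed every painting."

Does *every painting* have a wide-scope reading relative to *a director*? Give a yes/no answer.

Yes

The RC *who recommended the recipe* is an island, but *every painting* is not inside it — it is the matrix object, a clausemate of *a director*.
QR within a single clause is free, so the lower quantifier may take scope over the higher one.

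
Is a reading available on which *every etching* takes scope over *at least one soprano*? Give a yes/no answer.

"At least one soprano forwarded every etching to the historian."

Yes

Both DPs are arguments of the same predicate; there is no clause or island boundary between them.
No island intervenes, so both surface and inverse scope are derivable.
Both orderings are possible: *at least one soprano* > *every etching* and *every etching* > *at least one soprano*.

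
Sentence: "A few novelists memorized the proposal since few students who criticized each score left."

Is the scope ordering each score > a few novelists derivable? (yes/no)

The target quantifier *each score* is part of the relative clause *who criticized each score*, which is itself inside the adjunct *since few students who criticized each score left*.
Nested islands: the RC island is itself inside an adjunct island, so wide scope is doubly excluded.
So *each score* cannot raise to a position above *a few novelists*.

No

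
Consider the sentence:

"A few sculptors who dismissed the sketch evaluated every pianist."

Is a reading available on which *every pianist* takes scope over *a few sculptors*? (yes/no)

*every pianist* sits in the matrix clause, not in the relative clause on *a few sculptors*.
Nothing blocks QR of the lower DP to a position above the higher one, so inverse scope is available.
The sentence is scopally ambiguous between *a few sculptors* > *every pianist* and *every pianist* > *a few sculptors*.

Yes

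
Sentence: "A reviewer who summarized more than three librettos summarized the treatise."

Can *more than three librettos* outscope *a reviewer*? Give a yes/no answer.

*more than three librettos* occurs within the relative clause *who summarized more than three librettos*.
Relative clauses block scope extraction: QR cannot target a position outside the modified NP.
*more than three librettos* > *a reviewer* would require crossing that boundary, which is illicit.

No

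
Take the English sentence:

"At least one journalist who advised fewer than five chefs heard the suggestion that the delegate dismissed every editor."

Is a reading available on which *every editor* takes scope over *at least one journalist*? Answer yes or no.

*every editor* is embedded in the complex NP *the suggestion that the delegate dismissed every editor*.
Since the clause is the complement of a nominal head, the CNPC blocks scope extraction.
Hence only narrow scope for *every editor* (under *at least one journalist*) survives.
(Only the surface reading survives: one fixed journalist with respect to all the relevant editors.)

No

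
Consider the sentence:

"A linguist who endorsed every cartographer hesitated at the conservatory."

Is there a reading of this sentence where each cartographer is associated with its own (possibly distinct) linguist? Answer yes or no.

No

The described interpretation is the *every cartographer* > *a linguist* scoping.
*every cartographer* sits inside the relative clause *who endorsed every cartographer*.
QR out of a relative clause is ruled out by the relative-clause island constraint.
The inverse ordering *every cartographer* > *a linguist* is therefore underivable.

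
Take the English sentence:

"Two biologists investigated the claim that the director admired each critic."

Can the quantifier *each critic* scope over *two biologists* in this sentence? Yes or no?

*each critic* is embedded in the complex NP *the claim that the director admired each critic*.
Since the clause is the complement of a nominal head, the CNPC blocks scope extraction.
So the wide-scope reading for *each critic* is blocked.

No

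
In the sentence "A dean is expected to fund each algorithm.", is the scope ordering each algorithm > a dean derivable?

Yes

Raising constructions are monoclausal for scope purposes; *each algorithm* is not separated from *a dean* by any island.
Since no island is crossed, the inverse ordering is licensed alongside surface scope.
The sentence is scopally ambiguous between *a dean* > *each algorithm* and *each algorithm* > *a dean*.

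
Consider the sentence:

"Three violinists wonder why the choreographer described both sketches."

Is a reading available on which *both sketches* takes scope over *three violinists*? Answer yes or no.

No

The target quantifier *both sketches* is part of the embedded question *why the choreographer described both sketches*.
An indirect question is a wh-island; the filled [Spec,CP] blocks QR across the CP edge.
So *both sketches* cannot raise high enough to outscope *three violinists*; only the surface ordering *three violinists* > *both sketches* is available.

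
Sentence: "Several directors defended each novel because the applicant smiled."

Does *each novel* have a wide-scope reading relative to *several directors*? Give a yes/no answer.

Yes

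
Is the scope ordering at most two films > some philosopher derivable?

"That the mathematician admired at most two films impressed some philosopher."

*at most two films* occurs within the sentential subject *that the mathematician admired at most two films*.
Clausal subjects are scope islands; QR from inside the subject into the matrix is barred.
So the wide-scope reading for *at most two films* is blocked.

No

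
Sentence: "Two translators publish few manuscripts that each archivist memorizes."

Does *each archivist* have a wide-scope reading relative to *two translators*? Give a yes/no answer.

*each archivist* sits inside the relative clause *that each archivist memorizes* modifying *few manuscripts*.
Quantifiers inside a relative clause are trapped there; the RC boundary blocks QR.
So *each archivist* cannot raise to a position above *two translators*.

No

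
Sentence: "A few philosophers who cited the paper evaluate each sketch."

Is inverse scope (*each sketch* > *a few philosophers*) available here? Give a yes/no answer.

Although the sentence contains a relative clause (*who cited the paper*), *each sketch* is outside it, in the matrix VP.
Ordinary QR to a clause-peripheral position gives the wide-scope LF for the lower DP.
So *each sketch* > *a few philosophers* is among the available readings.

Yes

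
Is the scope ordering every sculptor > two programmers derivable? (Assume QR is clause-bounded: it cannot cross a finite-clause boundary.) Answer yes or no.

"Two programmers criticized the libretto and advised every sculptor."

No

The DP *every sculptor* is contained in one conjunct of the coordinate structure (*advised every sculptor*).
A quantifier cannot raise out of one conjunct of a coordination across the whole coordinate structure — the CSC applies to QR.
There is no licit LF on which *every sculptor* c-commands *two programmers*.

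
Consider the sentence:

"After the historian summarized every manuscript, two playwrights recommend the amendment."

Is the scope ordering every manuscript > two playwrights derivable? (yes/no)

No

Structurally, *every manuscript* is inside the adjunct clause *after the historian summarized every manuscript*.
Adverbial clauses are not L-marked, so they are barriers for QR — the quantifier cannot escape the adjunct.
*every manuscript* > *two playwrights* would require crossing that boundary, which is illicit.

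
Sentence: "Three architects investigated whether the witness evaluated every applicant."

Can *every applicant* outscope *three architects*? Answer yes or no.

The target quantifier *every applicant* is part of the embedded question *whether the witness evaluated every applicant*.
The wh-island constraint blocks QR out of an embedded interrogative.
*every applicant* is confined to the island and cannot take scope over *three architects*.

No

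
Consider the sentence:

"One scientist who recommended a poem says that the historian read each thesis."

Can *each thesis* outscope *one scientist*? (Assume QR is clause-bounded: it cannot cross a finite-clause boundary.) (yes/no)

The target quantifier *each thesis* is part of the finite complement clause *that the historian read each thesis*.
Finite CP is the ceiling for QR here, by assumption.
So *each thesis* cannot raise high enough to outscope *one scientist*; only the surface ordering *one scientist* > *each thesis* is available.

No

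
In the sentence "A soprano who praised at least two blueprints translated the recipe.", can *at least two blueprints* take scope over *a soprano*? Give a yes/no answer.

*at least two blueprints* is embedded in the relative clause *who praised at least two blueprints*.
Relative clauses block scope extraction: QR cannot target a position outside the modified NP.
Hence only narrow scope for *at least two blueprints* (under *a soprano*) survives.

No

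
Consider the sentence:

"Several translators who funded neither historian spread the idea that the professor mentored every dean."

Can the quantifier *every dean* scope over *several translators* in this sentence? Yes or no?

Structurally, *every dean* is inside the complex NP *the idea that the professor mentored every dean*.
Since the clause is the complement of a nominal head, the CNPC blocks scope extraction.
*every dean* > *several translators* would require crossing that boundary, which is illicit.

No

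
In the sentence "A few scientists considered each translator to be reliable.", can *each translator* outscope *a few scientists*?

Yes

The ECM infinitive is scope-transparent — *each translator* is free to raise above *a few scientists*.
Ordinary QR to a clause-peripheral position gives the wide-scope LF for the lower DP.
So *each translator* > *a few scientists* is among the available readings.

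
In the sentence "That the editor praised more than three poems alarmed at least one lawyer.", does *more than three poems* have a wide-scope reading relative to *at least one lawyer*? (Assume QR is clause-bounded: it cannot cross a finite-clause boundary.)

*more than three poems* sits inside the sentential subject *that the editor praised more than three poems*.
Clausal subjects are scope islands; QR from inside the subject into the matrix is barred.
So the wide-scope reading for *more than three poems* is blocked.

No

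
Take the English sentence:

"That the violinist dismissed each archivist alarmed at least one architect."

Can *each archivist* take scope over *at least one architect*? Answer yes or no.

The target quantifier *each archivist* is part of the sentential subject *that the violinist dismissed each archivist*.
Subjects — clausal subjects included — are islands for extraction, and QR is no exception.
So the wide-scope reading for *each archivist* is blocked.

No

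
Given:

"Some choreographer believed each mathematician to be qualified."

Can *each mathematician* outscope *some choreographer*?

Yes

The ECM infinitive is scope-transparent — *each mathematician* is free to raise above *some choreographer*.
QR within a single clause is free, so the lower quantifier may take scope over the higher one.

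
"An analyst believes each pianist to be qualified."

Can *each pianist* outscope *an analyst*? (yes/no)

Yes

ECM infinitives lack a CP barrier, so *each pianist* can QR over the matrix subject *an analyst*.
With no island boundary between them, the object can take inverse scope over the subject via ordinary QR within the clause.
Both orderings are possible: *an analyst* > *each pianist* and *each pianist* > *an analyst*.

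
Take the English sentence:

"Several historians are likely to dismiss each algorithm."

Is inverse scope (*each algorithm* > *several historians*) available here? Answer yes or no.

Yes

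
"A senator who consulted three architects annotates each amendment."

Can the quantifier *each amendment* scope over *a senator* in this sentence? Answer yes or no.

Yes

*each amendment* sits in the matrix clause, not in the relative clause on *a senator*.
Nothing blocks QR of the lower DP to a position above the higher one, so inverse scope is available.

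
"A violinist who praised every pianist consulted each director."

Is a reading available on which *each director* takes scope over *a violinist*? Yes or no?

Yes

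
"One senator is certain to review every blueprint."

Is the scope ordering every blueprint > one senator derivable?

Yes

Raising constructions are monoclausal for scope purposes; *every blueprint* is not separated from *one senator* by any island.
QR within a single clause is free, so the lower quantifier may take scope over the higher one.
So *every blueprint* > *one senator* is among the available readings.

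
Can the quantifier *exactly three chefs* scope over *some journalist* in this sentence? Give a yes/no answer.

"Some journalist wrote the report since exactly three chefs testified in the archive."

*exactly three chefs* occurs within the adjunct clause *since exactly three chefs testified in the archive*.
Since the clause is an adjunct (not a complement), the Adjunct Condition blocks QR across its edge.
There is no licit LF on which *exactly three chefs* c-commands *some journalist*.

No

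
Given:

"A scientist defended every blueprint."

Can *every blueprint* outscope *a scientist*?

*every blueprint* and *a scientist* are in the same minimal clause.
QR within a single clause is free, so the lower quantifier may take scope over the higher one.

Yes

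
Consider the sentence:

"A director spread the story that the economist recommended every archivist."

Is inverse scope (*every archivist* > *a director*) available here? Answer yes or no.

No

Structurally, *every archivist* is inside the complex NP *the story that the economist recommended every archivist*.
Since the clause is the complement of a nominal head, the CNPC blocks scope extraction.
So the wide-scope reading for *every archivist* is blocked.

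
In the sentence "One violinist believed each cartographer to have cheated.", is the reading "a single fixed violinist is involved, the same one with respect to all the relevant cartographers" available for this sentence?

Yes

That reading corresponds to *one violinist* > *each cartographer*.
That is the surface-scope ordering, which is always one of the available readings — island constraints only ever restrict inverse scope.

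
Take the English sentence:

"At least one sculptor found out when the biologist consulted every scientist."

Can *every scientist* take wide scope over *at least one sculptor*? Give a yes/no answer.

*every scientist* is embedded in the embedded question *when the biologist consulted every scientist*.
Embedded questions are wh-islands: a quantifier inside an indirect question cannot QR into the matrix clause.
So *every scientist* cannot raise to a position above *at least one sculptor*.

No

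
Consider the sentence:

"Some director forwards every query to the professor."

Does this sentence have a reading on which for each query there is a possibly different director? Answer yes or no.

Yes

This is the *every query* > *some director* reading.
*every query* is the matrix object and *some director* the matrix subject; the two are clausemates.
With no island boundary between them, the object can take inverse scope over the subject via ordinary QR within the clause.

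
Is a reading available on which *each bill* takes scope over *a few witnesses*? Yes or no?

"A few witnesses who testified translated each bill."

Yes

The RC *who testified* is an island, but *each bill* is not inside it — it is the matrix object, a clausemate of *a few witnesses*.
Ordinary QR to a clause-peripheral position gives the wide-scope LF for the lower DP.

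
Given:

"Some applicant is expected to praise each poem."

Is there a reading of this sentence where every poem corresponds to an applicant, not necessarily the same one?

The described interpretation is the *each poem* > *some applicant* scoping.
Infinitival complements of raising predicates do not block QR; *each poem* and *some applicant* are effectively clausemates.
No island intervenes, so both surface and inverse scope are derivable.
Both orderings are possible: *some applicant* > *each poem* and *each poem* > *some applicant*.

Yes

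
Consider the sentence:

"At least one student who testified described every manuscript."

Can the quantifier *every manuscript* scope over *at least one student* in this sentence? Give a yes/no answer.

Yes

Although the sentence contains a relative clause (*who testified*), *every manuscript* is outside it, in the matrix VP.
Since no island is crossed, the inverse ordering is licensed alongside surface scope.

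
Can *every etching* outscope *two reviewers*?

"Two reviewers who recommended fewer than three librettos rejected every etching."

Although the sentence contains a relative clause (*who recommended fewer than three librettos*), *every etching* is outside it, in the matrix VP.
Clause-internal QR can adjoin the lower DP above the subject, yielding the inverse reading.
Both orderings are possible: *two reviewers* > *every etching* and *every etching* > *two reviewers*.

Yes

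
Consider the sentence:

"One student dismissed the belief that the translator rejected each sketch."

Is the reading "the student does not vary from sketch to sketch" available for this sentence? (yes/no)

The paraphrase describes the scope ordering *one student* > *each sketch*.
That is the surface-scope ordering, which is always one of the available readings — island constraints only ever restrict inverse scope.

Yes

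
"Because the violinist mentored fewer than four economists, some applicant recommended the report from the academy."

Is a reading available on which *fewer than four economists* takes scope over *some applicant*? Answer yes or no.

No

*fewer than four economists* occurs within the adjunct clause *because the violinist mentored fewer than four economists*.
Adverbial clauses are not L-marked, so they are barriers for QR — the quantifier cannot escape the adjunct.
*fewer than four economists* is confined to the island and cannot take scope over *some applicant*.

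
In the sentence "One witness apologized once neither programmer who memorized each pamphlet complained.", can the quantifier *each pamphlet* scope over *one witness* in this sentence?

The DP *each pamphlet* is contained in the relative clause *who memorized each pamphlet*, which is itself inside the adjunct *once neither programmer who memorized each pamphlet complained*.
Both the relative clause and the enclosing adjunct are scope islands; QR cannot cross either.
So the wide-scope reading for *each pamphlet* is blocked.

No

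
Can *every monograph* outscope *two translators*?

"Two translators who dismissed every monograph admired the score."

No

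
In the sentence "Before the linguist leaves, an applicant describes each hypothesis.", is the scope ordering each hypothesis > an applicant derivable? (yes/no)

Neither queried DP is inside the adjunct, so the adjunct-island constraint does not apply.
No island intervenes, so both surface and inverse scope are derivable.
So *each hypothesis* > *an applicant* is among the available readings.

Yes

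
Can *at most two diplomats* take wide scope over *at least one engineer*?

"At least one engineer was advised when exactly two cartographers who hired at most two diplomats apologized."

No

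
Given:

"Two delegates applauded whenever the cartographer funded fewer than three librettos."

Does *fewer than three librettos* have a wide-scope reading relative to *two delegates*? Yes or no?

No

*fewer than three librettos* sits inside the adjunct clause *whenever the cartographer funded fewer than three librettos*.
Adjuncts are opaque for quantifier raising; a quantifier in an adjunct stays inside it.
The inverse ordering *fewer than three librettos* > *two delegates* is therefore underivable.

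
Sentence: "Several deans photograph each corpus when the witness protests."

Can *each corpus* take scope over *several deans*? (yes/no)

Yes

Neither queried DP is inside the adjunct, so the adjunct-island constraint does not apply.
Nothing blocks QR of the lower DP to a position above the higher one, so inverse scope is available.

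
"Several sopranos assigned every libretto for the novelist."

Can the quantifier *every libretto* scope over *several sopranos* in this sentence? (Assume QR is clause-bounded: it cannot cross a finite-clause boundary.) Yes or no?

*every libretto* is the matrix object and *several sopranos* the matrix subject; the two are clausemates.
No island intervenes, so both surface and inverse scope are derivable.
So *every libretto* > *several sopranos* is among the available readings.

Yes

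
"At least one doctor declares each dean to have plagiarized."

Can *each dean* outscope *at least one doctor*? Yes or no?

Yes

The ECM infinitive is scope-transparent — *each dean* is free to raise above *at least one doctor*.
With no island boundary between them, the object can take inverse scope over the subject via ordinary QR within the clause.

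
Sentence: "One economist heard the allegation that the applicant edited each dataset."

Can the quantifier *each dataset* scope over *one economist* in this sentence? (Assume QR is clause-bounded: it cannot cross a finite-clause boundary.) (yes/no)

No

*each dataset* is embedded in the complex NP *the allegation that the applicant edited each dataset*.
Since the clause is the complement of a nominal head, the CNPC blocks scope extraction.
So *each dataset* cannot raise high enough to outscope *one economist*; only the surface ordering *one economist* > *each dataset* is available.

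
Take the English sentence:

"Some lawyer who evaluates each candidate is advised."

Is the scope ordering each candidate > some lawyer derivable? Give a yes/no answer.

No

Structurally, *each candidate* is inside the relative clause *who evaluates each candidate*.
QR out of a relative clause is ruled out by the relative-clause island constraint.
*each candidate* > *some lawyer* would require crossing that boundary, which is illicit.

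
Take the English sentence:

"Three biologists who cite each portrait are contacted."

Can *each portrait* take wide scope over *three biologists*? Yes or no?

No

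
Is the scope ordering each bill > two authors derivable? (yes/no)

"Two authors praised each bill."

Yes

*two authors* and *each bill* are co-arguments of the matrix verb, with nothing but a clause-internal boundary between them.
Since no island is crossed, the inverse ordering is licensed alongside surface scope.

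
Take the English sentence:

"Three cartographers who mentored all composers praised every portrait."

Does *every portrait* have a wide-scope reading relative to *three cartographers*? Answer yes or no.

*every portrait* sits in the matrix clause, not in the relative clause on *three cartographers*.
Nothing blocks QR of the lower DP to a position above the higher one, so inverse scope is available.

Yes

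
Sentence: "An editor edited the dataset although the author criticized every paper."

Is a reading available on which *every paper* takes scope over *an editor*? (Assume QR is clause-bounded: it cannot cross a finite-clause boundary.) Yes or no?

No

*every paper* is embedded in the adjunct clause *although the author criticized every paper*.
Adjuncts are opaque for quantifier raising; a quantifier in an adjunct stays inside it.
Hence only narrow scope for *every paper* (under *an editor*) survives.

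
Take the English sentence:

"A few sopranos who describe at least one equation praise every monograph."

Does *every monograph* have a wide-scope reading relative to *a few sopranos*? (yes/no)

Yes

The relative clause *who describe at least one equation* modifies *a few sopranos*, but *every monograph* is not inside that relative clause — it is an argument of the matrix verb.
Clause-internal QR can adjoin the lower DP above the subject, yielding the inverse reading.
The sentence is scopally ambiguous between *a few sopranos* > *every monograph* and *every monograph* > *a few sopranos*.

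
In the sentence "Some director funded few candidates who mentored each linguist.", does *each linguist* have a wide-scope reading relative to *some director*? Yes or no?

*each linguist* is embedded in the relative clause *who mentored each linguist* modifying *few candidates*.
Relative clauses block scope extraction: QR cannot target a position outside the modified NP.
So *each linguist* cannot raise high enough to outscope *some director*; only the surface ordering *some director* > *each linguist* is available.

No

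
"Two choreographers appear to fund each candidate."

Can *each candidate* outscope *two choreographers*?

Infinitival complements of raising predicates do not block QR; *each candidate* and *two choreographers* are effectively clausemates.
Nothing blocks QR of the lower DP to a position above the higher one, so inverse scope is available.

Yes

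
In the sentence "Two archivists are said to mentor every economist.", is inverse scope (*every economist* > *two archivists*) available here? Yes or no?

Yes

*every economist* is the object of the infinitival complement of a raising predicate; raising infinitives are transparent for QR, so the two DPs are in effect clausemates.
With no island boundary between them, the object can take inverse scope over the subject via ordinary QR within the clause.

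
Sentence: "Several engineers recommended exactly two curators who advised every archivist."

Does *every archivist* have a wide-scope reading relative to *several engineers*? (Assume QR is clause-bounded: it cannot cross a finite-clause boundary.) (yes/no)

No

Structurally, *every archivist* is inside the relative clause *who advised every archivist* modifying *exactly two curators*.
The relative clause forms an island for QR, so the quantifier is confined to the head noun's restrictor.
So the wide-scope reading for *every archivist* is blocked.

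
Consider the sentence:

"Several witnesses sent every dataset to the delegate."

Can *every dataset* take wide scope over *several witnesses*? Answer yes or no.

*every dataset* is the matrix object and *several witnesses* the matrix subject; the two are clausemates.
Clause-internal QR can adjoin the lower DP above the subject, yielding the inverse reading.

Yes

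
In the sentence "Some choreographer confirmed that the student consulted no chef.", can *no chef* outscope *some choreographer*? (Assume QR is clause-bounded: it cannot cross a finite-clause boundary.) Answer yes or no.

*no chef* is embedded in the finite complement clause *that the student consulted no chef*.
Under clause-bounded QR, a quantifier in an embedded finite clause cannot raise into the matrix clause.
The inverse ordering *no chef* > *some choreographer* is therefore underivable.

No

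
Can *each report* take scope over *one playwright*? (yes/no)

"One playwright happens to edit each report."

Raising constructions are monoclausal for scope purposes; *each report* is not separated from *one playwright* by any island.
With no island boundary between them, the object can take inverse scope over the subject via ordinary QR within the clause.

Yes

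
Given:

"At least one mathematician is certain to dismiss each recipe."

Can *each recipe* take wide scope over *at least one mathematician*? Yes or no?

Infinitival complements of raising predicates do not block QR; *each recipe* and *at least one mathematician* are effectively clausemates.
QR within a single clause is free, so the lower quantifier may take scope over the higher one.

Yes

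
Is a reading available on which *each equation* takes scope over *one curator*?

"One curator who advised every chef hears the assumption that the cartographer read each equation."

No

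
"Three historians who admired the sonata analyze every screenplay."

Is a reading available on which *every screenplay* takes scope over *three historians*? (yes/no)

Although the sentence contains a relative clause (*who admired the sonata*), *every screenplay* is outside it, in the matrix VP.
Since no island is crossed, the inverse ordering is licensed alongside surface scope.

Yes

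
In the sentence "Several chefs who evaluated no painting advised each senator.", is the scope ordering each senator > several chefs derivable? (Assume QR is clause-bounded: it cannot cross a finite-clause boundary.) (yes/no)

The relative clause *who evaluated no painting* modifies *several chefs*, but *each senator* is not inside that relative clause — it is an argument of the matrix verb.
Nothing blocks QR of the lower DP to a position above the higher one, so inverse scope is available.

Yes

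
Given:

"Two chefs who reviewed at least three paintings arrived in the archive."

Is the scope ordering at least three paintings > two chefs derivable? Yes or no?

*at least three paintings* sits inside the relative clause *who reviewed at least three paintings*.
QR out of a relative clause is ruled out by the relative-clause island constraint.
*at least three paintings* is confined to the island and cannot take scope over *two chefs*.

No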